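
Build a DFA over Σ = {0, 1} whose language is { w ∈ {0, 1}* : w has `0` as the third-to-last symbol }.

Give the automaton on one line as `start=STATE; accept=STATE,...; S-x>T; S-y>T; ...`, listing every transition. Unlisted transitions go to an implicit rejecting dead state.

A DFA must remember the last 3 symbols (since which symbol is third-to-last isn't known until the input ends). Use one state per possible window of the last ≤3 symbols; accept from those whose window starts with `0`.
15 states suffice.
          0    1  
>  s0     s1   s2 
   s1     s3   s4 
   s2     s5   s6 
   s3     s7   s8 
   s4     s9  s10 
   s5    s11  s12 
   s6    s13  s14 
 * s7     s7   s8 
 * s8     s9  s10 
 * s9    s11  s12 
 * s10   s13  s14 
   s11    s7   s8 
   s12    s9  s10 
   s13   s11  s12 
   s14   s13  s14 
(> = start, * = accepting)

start=s0; accept=s7,s8,s9,s10; s0-0>s1; s0-1>s2; s1-0>s3; s1-1>s4; s2-0>s5; s2-1>s6; s3-0>s7; s3-1>s8; s4-0>s9; s4-1>s10; s5-0>s11; s5-1>s12; s6-0>s13; s6-1>s14; s7-0>s7; s7-1>s8; s8-0>s9; s8-1>s10; s9-0>s11; s9-1>s12; s10-0>s13; s10-1>s14; s11-0>s7; s11-1>s8; s12-0>s9; s12-1>s10; s13-0>s11; s13-1>s12; s14-0>s13; s14-1>s14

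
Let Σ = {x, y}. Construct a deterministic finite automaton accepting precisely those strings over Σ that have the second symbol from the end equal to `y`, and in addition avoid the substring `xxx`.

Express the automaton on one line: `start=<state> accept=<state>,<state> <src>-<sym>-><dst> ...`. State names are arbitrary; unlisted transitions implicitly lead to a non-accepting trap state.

start=q0 accept=q5,q6 q0-x->q1 q0-y->q2 q1-x->q3 q1-y->q4 q2-x->q5 q2-y->q6 q3-x->q7 q3-y->q4 q4-x->q5 q4-y->q6 q5-x->q3 q5-y->q4 q6-x->q5 q6-y->q6 q7-x->q7 q7-y->q8 q8-x->q9 q8-y->q10 q9-x->q7 q9-y->q8 q10-x->q9 q10-y->q10

Run two small machines in parallel and take their product. One (7 states) tracks the last 2 symbols read; the other (4 states) tracks partial matches of the forbidden pattern `xxx`. Each combined state is a pair, one component from each; accept when both components accept.
With 11 states:
          x    y  
>  q0     q1   q2 
   q1     q3   q4 
   q2     q5   q6 
   q3     q7   q4 
   q4     q5   q6 
 * q5     q3   q4 
 * q6     q5   q6 
   q7     q7   q8 
   q8     q9  q10 
   q9     q7   q8 
   q10    q9  q10 
(> = start, * = accepting)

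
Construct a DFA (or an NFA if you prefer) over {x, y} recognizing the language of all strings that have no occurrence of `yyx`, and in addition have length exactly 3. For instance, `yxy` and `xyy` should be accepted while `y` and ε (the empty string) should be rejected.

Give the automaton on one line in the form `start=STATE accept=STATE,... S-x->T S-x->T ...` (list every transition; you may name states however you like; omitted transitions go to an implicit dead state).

start=S0 accept=S6,S7,S8 S0-x->S1 S0-y->S2 S1-x->S3 S1-y->S4 S2-x->S3 S2-y->S5 S3-x->S6 S3-y->S7 S4-x->S6 S4-y->S8 S5-x->S9 S5-y->S8 S6-x->S10 S6-y->S11 S7-x->S10 S7-y->S12 S8-x->S13 S8-y->S12 S9-x->S13 S9-y->S13 S10-x->S10 S10-y->S11 S11-x->S10 S11-y->S12 S12-x->S13 S12-y->S12 S13-x->S13 S13-y->S13

Build one automaton per condition and run them in lockstep. One (4 states) tracks partial matches of the forbidden pattern `yyx`; the other (5 states) tracks the input length, saturating at 4. Each combined state is a pair, one component from each; accept when both components accept.
With 14 states:
          x    y  
>  S0     S1   S2 
   S1     S3   S4 
   S2     S3   S5 
   S3     S6   S7 
   S4     S6   S8 
   S5     S9   S8 
 * S6    S10  S11 
 * S7    S10  S12 
 * S8    S13  S12 
   S9    S13  S13 
   S10   S10  S11 
   S11   S10  S12 
   S12   S13  S12 
   S13   S13  S13 
(> = start, * = accepting)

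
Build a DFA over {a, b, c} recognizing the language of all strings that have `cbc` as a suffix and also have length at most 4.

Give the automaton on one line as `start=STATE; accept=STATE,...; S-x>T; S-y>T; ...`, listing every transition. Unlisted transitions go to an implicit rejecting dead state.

Handle the two conditions separately and then intersect. One (4 states) tracks how much of the suffix `cbc` has currently been matched; the other (6 states) tracks the input length, saturating at 5. Each combined state is a pair, one component from each; accept when both components accept.
An 18-state machine:
          a    b    c  
>  q0     q1   q1   q2 
   q1     q3   q3   q4 
   q2     q3   q5   q4 
   q3     q6   q6   q7 
   q4     q6   q8   q7 
   q5     q6   q6   q9 
   q6    q10  q10  q11 
   q7    q10  q12  q11 
   q8    q10  q10  q13 
 * q9    q10  q12  q11 
   q10   q14  q14  q15 
   q11   q14  q16  q15 
   q12   q14  q14  q17 
 * q13   q14  q16  q15 
   q14   q14  q14  q15 
   q15   q14  q16  q15 
   q16   q14  q14  q17 
   q17   q14  q16  q15 
(> = start, * = accepting)

start=q0; accept=q9,q13; q0-a>q1; q0-b>q1; q0-c>q2; q1-a>q3; q1-b>q3; q1-c>q4; q2-a>q3; q2-b>q5; q2-c>q4; q3-a>q6; q3-b>q6; q3-c>q7; q4-a>q6; q4-b>q8; q4-c>q7; q5-a>q6; q5-b>q6; q5-c>q9; q6-a>q10; q6-b>q10; q6-c>q11; q7-a>q10; q7-b>q12; q7-c>q11; q8-a>q10; q8-b>q10; q8-c>q13; q9-a>q10; q9-b>q12; q9-c>q11; q10-a>q14; q10-b>q14; q10-c>q15; q11-a>q14; q11-b>q16; q11-c>q15; q12-a>q14; q12-b>q14; q12-c>q17; q13-a>q14; q13-b>q16; q13-c>q15; q14-a>q14; q14-b>q14; q14-c>q15; q15-a>q14; q15-b>q16; q15-c>q15; q16-a>q14; q16-b>q14; q16-c>q17; q17-a>q14; q17-b>q16; q17-c>q15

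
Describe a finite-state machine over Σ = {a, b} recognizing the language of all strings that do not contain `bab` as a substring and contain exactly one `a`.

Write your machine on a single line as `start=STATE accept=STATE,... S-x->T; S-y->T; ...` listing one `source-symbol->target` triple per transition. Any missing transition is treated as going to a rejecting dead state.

start=q0; accept=q1,q4,q5; q0-a->q1; q0-b->q2; q1-a->q3; q1-b->q4; q2-a->q5; q2-b->q2; q3-a->q3; q3-b->q6; q4-a->q7; q4-b->q4; q5-a->q3; q5-b->q8; q6-a->q7; q6-b->q6; q7-a->q3; q7-b->q9; q8-a->q9; q8-b->q8; q9-a->q9; q9-b->q9

Handle the two conditions separately and then intersect. The first has 4 states tracking partial matches of the forbidden pattern `bab`; the second has 3 states tracking the count of `a`s, saturating at 2. A product state is a pair (one from each), accepting exactly when both do.
10 states suffice.
        a   b  
>  q0   q1  q2 
 * q1   q3  q4 
   q2   q5  q2 
   q3   q3  q6 
 * q4   q7  q4 
 * q5   q3  q8 
   q6   q7  q6 
   q7   q3  q9 
   q8   q9  q8 
   q9   q9  q9 
(> = start, * = accepting)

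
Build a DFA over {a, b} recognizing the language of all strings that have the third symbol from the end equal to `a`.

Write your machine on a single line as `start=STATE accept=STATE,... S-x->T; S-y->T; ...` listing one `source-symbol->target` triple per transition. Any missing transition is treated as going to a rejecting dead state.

A DFA must remember the last 3 symbols (since which symbol is third-to-last isn't known until the input ends). Use one state per possible window of the last ≤3 symbols; accept from those whose window starts with `a`.
15 states suffice.
          a    b  
>  q0     q1   q2 
   q1     q3   q4 
   q2     q5   q6 
   q3     q7   q8 
   q4     q9  q10 
   q5    q11  q12 
   q6    q13  q14 
 * q7     q7   q8 
 * q8     q9  q10 
 * q9    q11  q12 
 * q10   q13  q14 
   q11    q7   q8 
   q12    q9  q10 
   q13   q11  q12 
   q14   q13  q14 
(> = start, * = accepting)

start=q0; accept=q7,q8,q9,q10; q0-a->q1; q0-b->q2; q1-a->q3; q1-b->q4; q2-a->q5; q2-b->q6; q3-a->q7; q3-b->q8; q4-a->q9; q4-b->q10; q5-a->q11; q5-b->q12; q6-a->q13; q6-b->q14; q7-a->q7; q7-b->q8; q8-a->q9; q8-b->q10; q9-a->q11; q9-b->q12; q10-a->q13; q10-b->q14; q11-a->q7; q11-b->q8; q12-a->q9; q12-b->q10; q13-a->q11; q13-b->q12; q14-a->q13; q14-b->q14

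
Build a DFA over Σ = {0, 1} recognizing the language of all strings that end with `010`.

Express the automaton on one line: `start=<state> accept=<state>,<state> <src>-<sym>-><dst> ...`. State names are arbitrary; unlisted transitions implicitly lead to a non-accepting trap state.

Let each state record the length of the longest suffix of the input read so far that is also a prefix of `010`. S1 means the last symbol is `0`; S2 means the last 2 symbols are `01`; S3 means the last 3 symbols are `010`. Accept only at S3, where the string currently ends in `010`.
With 4 states:
        0   1  
>  S0   S1  S0 
   S1   S1  S2 
   S2   S3  S0 
 * S3   S1  S2 
(> = start, * = accepting)

start=S0 accept=S3 S0-0->S1 S0-1->S0 S1-0->S1 S1-1->S2 S2-0->S3 S2-1->S0 S3-0->S1 S3-1->S2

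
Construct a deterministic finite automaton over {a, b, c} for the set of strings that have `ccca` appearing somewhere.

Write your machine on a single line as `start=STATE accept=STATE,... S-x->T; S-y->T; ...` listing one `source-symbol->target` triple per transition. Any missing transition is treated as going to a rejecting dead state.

start=S0; accept=S4; S0-a->S0; S0-b->S0; S0-c->S1; S1-a->S0; S1-b->S0; S1-c->S2; S2-a->S0; S2-b->S0; S2-c->S3; S3-a->S4; S3-b->S0; S3-c->S3; S4-a->S4; S4-b->S4; S4-c->S4

States S0..S3 record the length of the longest prefix of `ccca` that matches the current input suffix. Reaching S4 means `ccca` has been seen, and we stay there forever. Accept from S4.
A 5-state machine:
        a   b   c  
>  S0   S0  S0  S1 
   S1   S0  S0  S2 
   S2   S0  S0  S3 
   S3   S4  S0  S3 
 * S4   S4  S4  S4 
(> = start, * = accepting)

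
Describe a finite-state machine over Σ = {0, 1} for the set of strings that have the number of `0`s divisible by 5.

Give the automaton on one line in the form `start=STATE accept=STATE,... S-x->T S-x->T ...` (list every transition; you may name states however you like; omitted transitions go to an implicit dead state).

start=q0 accept=q0 q0-0->q1 q0-1->q0 q1-0->q2 q1-1->q1 q2-0->q3 q2-1->q2 q3-0->q4 q3-1->q3 q4-0->q0 q4-1->q4

The only thing that matters is how many `0`s have appeared, reduced mod 5. Use one state per residue: q0 for 0, …, q4 for 4. Reading `0` moves to the next residue; anything else stays put. q0 is accepting.
With 5 states:
        0   1  
>* q0   q1  q0 
   q1   q2  q1 
   q2   q3  q2 
   q3   q4  q3 
   q4   q0  q4 
(> = start, * = accepting)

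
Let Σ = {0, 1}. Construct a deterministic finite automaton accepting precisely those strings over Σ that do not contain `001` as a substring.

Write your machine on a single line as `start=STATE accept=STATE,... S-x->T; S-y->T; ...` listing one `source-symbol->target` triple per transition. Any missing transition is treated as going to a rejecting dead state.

start=q0; accept=q0,q1,q2; q0-0->q1; q0-1->q0; q1-0->q2; q1-1->q0; q2-0->q2; q2-1->q3; q3-0->q3; q3-1->q3

Track partial matches of the forbidden pattern `001`. State q3 is a dead state reached once `001` has occurred; every other state accepts. q0 means no part of `001` is currently matched.
With 4 states:
        0   1  
>* q0   q1  q0 
 * q1   q2  q0 
 * q2   q2  q3 
   q3   q3  q3 
(> = start, * = accepting)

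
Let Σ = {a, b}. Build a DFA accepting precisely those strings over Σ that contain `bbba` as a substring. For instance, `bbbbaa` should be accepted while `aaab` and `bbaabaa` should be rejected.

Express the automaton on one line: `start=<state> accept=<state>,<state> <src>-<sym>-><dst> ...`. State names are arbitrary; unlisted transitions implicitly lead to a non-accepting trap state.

start=q0 accept=q4 q0-a->q0 q0-b->q1 q1-a->q0 q1-b->q2 q2-a->q0 q2-b->q3 q3-a->q4 q3-b->q3 q4-a->q4 q4-b->q4

Track how much of `bbba` has been matched so far: state q0 is no progress, q4 is the absorbing accept state reached once `bbba` has occurred. Intermediate states record partial matches; on a mismatch, fall back to the longest reusable overlap.
With 5 states:
        a   b  
>  q0   q0  q1 
   q1   q0  q2 
   q2   q0  q3 
   q3   q4  q3 
 * q4   q4  q4 
(> = start, * = accepting)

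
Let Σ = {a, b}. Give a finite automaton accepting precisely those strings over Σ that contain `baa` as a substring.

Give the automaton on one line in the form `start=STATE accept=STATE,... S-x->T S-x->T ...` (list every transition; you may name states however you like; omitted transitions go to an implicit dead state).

start=s0 accept=s3 s0-a->s0 s0-b->s1 s1-a->s2 s1-b->s1 s2-a->s3 s2-b->s1 s3-a->s3 s3-b->s3

States s0..s2 record the length of the longest prefix of `baa` that matches the current input suffix. Reaching s3 means `baa` has been seen, and we stay there forever. Accept from s3.
A 4-state machine:
        a   b  
>  s0   s0  s1 
   s1   s2  s1 
   s2   s3  s1 
 * s3   s3  s3 
(> = start, * = accepting)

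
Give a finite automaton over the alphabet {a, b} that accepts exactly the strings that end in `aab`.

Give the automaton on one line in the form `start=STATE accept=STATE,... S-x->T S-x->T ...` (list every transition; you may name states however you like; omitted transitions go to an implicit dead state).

start=q0 accept=q3 q0-a->q1 q0-b->q0 q1-a->q2 q1-b->q0 q2-a->q2 q2-b->q3 q3-a->q1 q3-b->q0

Remember how much of `aab` the current input suffix matches. State q0 means no match yet; q1 means the last symbol is `a`; q2 means the last 2 symbols are `aa`; q3 means the last 3 symbols are `aab`. Only q3 accepts. On a mismatch, fall back to the longest proper suffix that is still a prefix of `aab`.
With 4 states:
        a   b  
>  q0   q1  q0 
   q1   q2  q0 
   q2   q2  q3 
 * q3   q1  q0 
(> = start, * = accepting)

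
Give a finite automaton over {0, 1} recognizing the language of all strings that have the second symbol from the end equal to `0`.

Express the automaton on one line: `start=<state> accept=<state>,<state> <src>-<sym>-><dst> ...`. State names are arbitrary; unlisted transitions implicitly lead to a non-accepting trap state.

start=S0 accept=S3,S4 S0-0->S1 S0-1->S2 S1-0->S3 S1-1->S4 S2-0->S5 S2-1->S6 S3-0->S3 S3-1->S4 S4-0->S5 S4-1->S6 S5-0->S3 S5-1->S4 S6-0->S5 S6-1->S6

Because acceptance depends on a position counted from the end, the machine has to buffer the most recent 2 symbols. Make each state the string of the last up-to-2 symbols read; on input `x` shift the window left and append `x`. Accept when the buffered window has length 2 and begins with `0`.
With 7 states:
        0   1  
>  S0   S1  S2 
   S1   S3  S4 
   S2   S5  S6 
 * S3   S3  S4 
 * S4   S5  S6 
   S5   S3  S4 
   S6   S5  S6 
(> = start, * = accepting)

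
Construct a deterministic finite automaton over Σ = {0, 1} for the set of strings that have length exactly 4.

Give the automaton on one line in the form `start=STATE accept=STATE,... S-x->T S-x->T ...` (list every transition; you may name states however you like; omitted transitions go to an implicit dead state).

start=q0 accept=q4 q0-0->q1 q0-1->q1 q1-0->q2 q1-1->q2 q2-0->q3 q2-1->q3 q3-0->q4 q3-1->q4 q4-0->q5 q4-1->q5 q5-0->q5 q5-1->q5

We only need to distinguish lengths 0, 1, …, 4, and '>4'. Chain q0 → q1 → q2 → q3 → q4 → q5 on every symbol, with q5 looping. Accepting states: {q4}.
A 6-state machine:
        0   1  
>  q0   q1  q1 
   q1   q2  q2 
   q2   q3  q3 
   q3   q4  q4 
 * q4   q5  q5 
   q5   q5  q5 
(> = start, * = accepting)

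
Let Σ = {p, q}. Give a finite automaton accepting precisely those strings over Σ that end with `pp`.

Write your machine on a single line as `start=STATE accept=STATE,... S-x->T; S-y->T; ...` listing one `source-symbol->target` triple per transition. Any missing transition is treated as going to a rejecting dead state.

Let each state record the length of the longest suffix of the input read so far that is also a prefix of `pp`. B means the last symbol is `p`; C means the last 2 symbols are `pp`. Accept only at C, where the string currently ends in `pp`.
3 states suffice.
       p  q 
>  A   B  A 
   B   C  A 
 * C   C  A 
(> = start, * = accepting)

start=A; accept=C; A-p->B; A-q->A; B-p->C; B-q->A; C-p->C; C-q->A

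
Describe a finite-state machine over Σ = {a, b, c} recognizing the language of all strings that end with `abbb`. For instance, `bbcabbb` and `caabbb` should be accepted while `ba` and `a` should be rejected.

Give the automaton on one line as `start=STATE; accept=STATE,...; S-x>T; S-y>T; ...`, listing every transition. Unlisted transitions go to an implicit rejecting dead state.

start=S0; accept=S4; S0-a>S1; S0-b>S0; S0-c>S0; S1-a>S1; S1-b>S2; S1-c>S0; S2-a>S1; S2-b>S3; S2-c>S0; S3-a>S1; S3-b>S4; S3-c>S0; S4-a>S1; S4-b>S0; S4-c>S0

Let each state record the length of the longest suffix of the input read so far that is also a prefix of `abbb`. S1 means the last symbol is `a`; S2 means the last 2 symbols are `ab`; S3 means the last 3 symbols are `abb`; S4 means the last 4 symbols are `abbb`. Accept only at S4, where the string currently ends in `abbb`.
        a   b   c  
>  S0   S1  S0  S0 
   S1   S1  S2  S0 
   S2   S1  S3  S0 
   S3   S1  S4  S0 
 * S4   S1  S0  S0 
(> = start, * = accepting)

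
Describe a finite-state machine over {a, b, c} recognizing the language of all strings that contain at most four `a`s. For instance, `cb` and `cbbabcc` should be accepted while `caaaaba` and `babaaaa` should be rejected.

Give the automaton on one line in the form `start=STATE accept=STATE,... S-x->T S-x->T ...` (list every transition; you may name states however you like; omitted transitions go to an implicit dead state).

Count `a`s, saturating at 5: states s0 through s4 mean 0 through 4 `a`s seen; s5 means more than 4. Each `a` increments (capped at s5); other symbols loop. Accept from {s0, s1, s2, s3, s4}.
A 6-state machine:
        a   b   c  
>* s0   s1  s0  s0 
 * s1   s2  s1  s1 
 * s2   s3  s2  s2 
 * s3   s4  s3  s3 
 * s4   s5  s4  s4 
   s5   s5  s5  s5 
(> = start, * = accepting)

start=s0 accept=s0,s1,s2,s3,s4 s0-a->s1 s0-b->s0 s0-c->s0 s1-a->s2 s1-b->s1 s1-c->s1 s2-a->s3 s2-b->s2 s2-c->s2 s3-a->s4 s3-b->s3 s3-c->s3 s4-a->s5 s4-b->s4 s4-c->s4 s5-a->s5 s5-b->s5 s5-c->s5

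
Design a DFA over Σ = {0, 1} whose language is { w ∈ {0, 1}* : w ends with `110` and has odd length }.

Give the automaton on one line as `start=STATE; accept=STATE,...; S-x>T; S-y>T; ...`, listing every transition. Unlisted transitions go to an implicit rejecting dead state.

Build one automaton per condition and run them in lockstep. The first has 4 states tracking how much of the suffix `110` has currently been matched; the second has 2 states tracking the input length modulo 2. A product state is a pair (one from each), accepting exactly when both do.
An 8-state machine:
        0   1  
>  q0   q1  q2 
   q1   q0  q3 
   q2   q0  q4 
   q3   q1  q5 
   q4   q6  q5 
   q5   q7  q4 
 * q6   q0  q3 
   q7   q1  q2 
(> = start, * = accepting)

start=q0; accept=q6; q0-0>q1; q0-1>q2; q1-0>q0; q1-1>q3; q2-0>q0; q2-1>q4; q3-0>q1; q3-1>q5; q4-0>q6; q4-1>q5; q5-0>q7; q5-1>q4; q6-0>q0; q6-1>q3; q7-0>q1; q7-1>q2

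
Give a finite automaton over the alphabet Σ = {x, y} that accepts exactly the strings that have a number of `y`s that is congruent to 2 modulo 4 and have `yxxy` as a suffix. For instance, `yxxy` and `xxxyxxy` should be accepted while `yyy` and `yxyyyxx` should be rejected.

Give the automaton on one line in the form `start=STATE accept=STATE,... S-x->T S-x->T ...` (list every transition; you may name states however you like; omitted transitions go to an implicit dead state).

Handle the two conditions separately and then intersect. The first has 4 states tracking the count of `y`s modulo 4; the second has 5 states tracking how much of the suffix `yxxy` has currently been matched. A product state is a pair (one from each), accepting exactly when both do. After merging equivalent states the machine shrinks.
An 8-state machine:
        x   y  
>  q0   q0  q1 
   q1   q2  q3 
   q2   q4  q3 
   q3   q3  q5 
   q4   q6  q7 
   q5   q5  q0 
   q6   q6  q3 
 * q7   q3  q5 
(> = start, * = accepting)

start=q0 accept=q7 q0-x->q0 q0-y->q1 q1-x->q2 q1-y->q3 q2-x->q4 q2-y->q3 q3-x->q3 q3-y->q5 q4-x->q6 q4-y->q7 q5-x->q5 q5-y->q0 q6-x->q6 q6-y->q3 q7-x->q3 q7-y->q5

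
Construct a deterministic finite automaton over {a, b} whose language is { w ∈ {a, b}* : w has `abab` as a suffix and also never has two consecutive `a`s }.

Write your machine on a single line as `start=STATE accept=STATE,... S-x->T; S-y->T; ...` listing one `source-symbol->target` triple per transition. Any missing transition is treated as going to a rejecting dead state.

start=q0; accept=q8; q0-a->q1; q0-b->q0; q1-a->q2; q1-b->q3; q2-a->q2; q2-b->q4; q3-a->q5; q3-b->q0; q4-a->q6; q4-b->q7; q5-a->q2; q5-b->q8; q6-a->q2; q6-b->q9; q7-a->q2; q7-b->q7; q8-a->q5; q8-b->q0; q9-a->q6; q9-b->q7

Run two small machines in parallel and take their product. One (5 states) tracks how much of the suffix `abab` has currently been matched; the other (3 states) tracks partial matches of the forbidden pattern `aa`. Each combined state is a pair, one component from each; accept when both components accept.
With 10 states:
        a   b  
>  q0   q1  q0 
   q1   q2  q3 
   q2   q2  q4 
   q3   q5  q0 
   q4   q6  q7 
   q5   q2  q8 
   q6   q2  q9 
   q7   q2  q7 
 * q8   q5  q0 
   q9   q6  q7 
(> = start, * = accepting)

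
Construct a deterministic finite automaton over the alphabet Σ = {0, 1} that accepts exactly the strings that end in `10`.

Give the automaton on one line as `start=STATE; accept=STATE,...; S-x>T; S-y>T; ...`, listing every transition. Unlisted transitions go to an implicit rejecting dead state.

start=s0; accept=s2; s0-0>s0; s0-1>s1; s1-0>s2; s1-1>s1; s2-0>s0; s2-1>s1

Remember how much of `10` the current input suffix matches. State s0 means no match yet; s1 means the last symbol is `1`; s2 means the last 2 symbols are `10`. Only s2 accepts. On a mismatch, fall back to the longest proper suffix that is still a prefix of `10`.
A 3-state machine:
        0   1  
>  s0   s0  s1 
   s1   s2  s1 
 * s2   s0  s1 
(> = start, * = accepting)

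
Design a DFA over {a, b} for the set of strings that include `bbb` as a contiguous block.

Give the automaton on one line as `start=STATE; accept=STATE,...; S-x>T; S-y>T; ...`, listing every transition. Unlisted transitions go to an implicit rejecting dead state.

start=q0; accept=q3; q0-a>q0; q0-b>q1; q1-a>q0; q1-b>q2; q2-a>q0; q2-b>q3; q3-a>q3; q3-b>q3

States q0..q2 record the length of the longest prefix of `bbb` that matches the current input suffix. Reaching q3 means `bbb` has been seen, and we stay there forever. Accept from q3.
4 states suffice.
        a   b  
>  q0   q0  q1 
   q1   q0  q2 
   q2   q0  q3 
 * q3   q3  q3 
(> = start, * = accepting)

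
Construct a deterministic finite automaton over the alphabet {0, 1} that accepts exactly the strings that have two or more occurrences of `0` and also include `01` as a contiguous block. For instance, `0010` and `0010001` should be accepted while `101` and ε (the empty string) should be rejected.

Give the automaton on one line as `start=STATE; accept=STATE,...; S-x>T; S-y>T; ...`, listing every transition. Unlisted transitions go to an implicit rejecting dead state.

start=s0; accept=s4; s0-0>s1; s0-1>s0; s1-0>s2; s1-1>s3; s2-0>s2; s2-1>s4; s3-0>s4; s3-1>s3; s4-0>s4; s4-1>s4

Run two small machines in parallel and take their product. One (4 states) tracks the count of `0`s, saturating at 3; the other (3 states) tracks whether and how much of `01` has been seen. Each combined state is a pair, one component from each; accept when both components accept. Minimizing collapses redundant product states.
With 5 states:
        0   1  
>  s0   s1  s0 
   s1   s2  s3 
   s2   s2  s4 
   s3   s4  s3 
 * s4   s4  s4 
(> = start, * = accepting)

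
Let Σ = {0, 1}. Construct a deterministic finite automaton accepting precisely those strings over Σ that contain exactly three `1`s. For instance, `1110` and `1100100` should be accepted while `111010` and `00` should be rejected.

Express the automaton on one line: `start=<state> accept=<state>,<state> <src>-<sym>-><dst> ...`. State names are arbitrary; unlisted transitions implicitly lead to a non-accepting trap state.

Count `1`s, saturating at 4: states q0 through q3 mean 0 through 3 `1`s seen; q4 means more than 3. Each `1` increments (capped at q4); other symbols loop. Accept from {q3}.
A 5-state machine:
        0   1  
>  q0   q0  q1 
   q1   q1  q2 
   q2   q2  q3 
 * q3   q3  q4 
   q4   q4  q4 
(> = start, * = accepting)

start=q0 accept=q3 q0-0->q0 q0-1->q1 q1-0->q1 q1-1->q2 q2-0->q2 q2-1->q3 q3-0->q3 q3-1->q4 q4-0->q4 q4-1->q4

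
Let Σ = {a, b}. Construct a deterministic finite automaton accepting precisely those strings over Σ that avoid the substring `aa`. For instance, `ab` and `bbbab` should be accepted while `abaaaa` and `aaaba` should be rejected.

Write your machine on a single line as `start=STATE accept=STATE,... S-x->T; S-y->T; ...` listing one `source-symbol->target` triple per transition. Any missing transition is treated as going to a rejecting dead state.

start=q0; accept=q0,q1; q0-a->q1; q0-b->q0; q1-a->q2; q1-b->q0; q2-a->q2; q2-b->q2

Track partial matches of the forbidden pattern `aa`. State q2 is a dead state reached once `aa` has occurred; every other state accepts. q0 means no part of `aa` is currently matched.
A 3-state machine:
        a   b  
>* q0   q1  q0 
 * q1   q2  q0 
   q2   q2  q2 
(> = start, * = accepting)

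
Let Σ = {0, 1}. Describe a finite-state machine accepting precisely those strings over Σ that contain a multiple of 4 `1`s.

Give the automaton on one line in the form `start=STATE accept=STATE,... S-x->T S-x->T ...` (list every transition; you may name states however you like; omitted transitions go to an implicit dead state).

start=q0 accept=q0 q0-0->q0 q0-1->q1 q1-0->q1 q1-1->q2 q2-0->q2 q2-1->q3 q3-0->q3 q3-1->q0

Keep the running count of `1`s modulo 4: each `1` advances along the cycle q0 → q1 → q2 → q3 → q0 while other symbols loop. Accept at q0.
4 states suffice.
        0   1  
>* q0   q0  q1 
   q1   q1  q2 
   q2   q2  q3 
   q3   q3  q0 
(> = start, * = accepting)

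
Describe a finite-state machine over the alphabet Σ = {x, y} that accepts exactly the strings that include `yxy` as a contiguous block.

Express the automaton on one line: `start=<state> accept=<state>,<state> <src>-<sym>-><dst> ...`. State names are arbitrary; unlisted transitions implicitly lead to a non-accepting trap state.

start=q0 accept=q3 q0-x->q0 q0-y->q1 q1-x->q2 q1-y->q1 q2-x->q0 q2-y->q3 q3-x->q3 q3-y->q3

States q0..q2 record the length of the longest prefix of `yxy` that matches the current input suffix. Reaching q3 means `yxy` has been seen, and we stay there forever. Accept from q3.
With 4 states:
        x   y  
>  q0   q0  q1 
   q1   q2  q1 
   q2   q0  q3 
 * q3   q3  q3 
(> = start, * = accepting)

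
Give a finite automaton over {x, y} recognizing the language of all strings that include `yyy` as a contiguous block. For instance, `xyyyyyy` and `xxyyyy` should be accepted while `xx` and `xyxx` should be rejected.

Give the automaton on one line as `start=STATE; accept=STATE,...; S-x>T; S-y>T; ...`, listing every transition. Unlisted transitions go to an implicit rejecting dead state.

Track how much of `yyy` has been matched so far: state q0 is no progress, q3 is the absorbing accept state reached once `yyy` has occurred. Intermediate states record partial matches; on a mismatch, fall back to the longest reusable overlap.
        x   y  
>  q0   q0  q1 
   q1   q0  q2 
   q2   q0  q3 
 * q3   q3  q3 
(> = start, * = accepting)

start=q0; accept=q3; q0-x>q0; q0-y>q1; q1-x>q0; q1-y>q2; q2-x>q0; q2-y>q3; q3-x>q3; q3-y>q3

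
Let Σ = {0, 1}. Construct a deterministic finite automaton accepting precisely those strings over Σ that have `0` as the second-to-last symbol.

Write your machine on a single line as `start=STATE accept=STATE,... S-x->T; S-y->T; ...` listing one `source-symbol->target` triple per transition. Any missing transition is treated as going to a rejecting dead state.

start=S0; accept=S3,S4; S0-0->S1; S0-1->S2; S1-0->S3; S1-1->S4; S2-0->S5; S2-1->S6; S3-0->S3; S3-1->S4; S4-0->S5; S4-1->S6; S5-0->S3; S5-1->S4; S6-0->S5; S6-1->S6

Because acceptance depends on a position counted from the end, the machine has to buffer the most recent 2 symbols. Make each state the string of the last up-to-2 symbols read; on input `x` shift the window left and append `x`. Accept when the buffered window has length 2 and begins with `0`.
With 7 states:
        0   1  
>  S0   S1  S2 
   S1   S3  S4 
   S2   S5  S6 
 * S3   S3  S4 
 * S4   S5  S6 
   S5   S3  S4 
   S6   S5  S6 
(> = start, * = accepting)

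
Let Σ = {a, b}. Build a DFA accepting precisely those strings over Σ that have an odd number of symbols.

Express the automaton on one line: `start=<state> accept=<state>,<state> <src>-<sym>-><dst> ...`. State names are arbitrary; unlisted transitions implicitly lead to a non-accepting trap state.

Only the length mod 2 matters, so use a 2-cycle: from any state, every input symbol moves to the next state, wrapping S1 back to S0. Mark S1 accepting.
A 2-state machine:
        a   b  
>  S0   S1  S1 
 * S1   S0  S0 
(> = start, * = accepting)

start=S0 accept=S1 S0-a->S1 S0-b->S1 S1-a->S0 S1-b->S0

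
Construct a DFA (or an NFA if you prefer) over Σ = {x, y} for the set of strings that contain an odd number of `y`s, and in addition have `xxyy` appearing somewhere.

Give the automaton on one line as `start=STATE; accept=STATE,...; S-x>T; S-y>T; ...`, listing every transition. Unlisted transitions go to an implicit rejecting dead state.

start=A; accept=J; A-x>B; A-y>C; B-x>D; B-y>C; C-x>E; C-y>A; D-x>D; D-y>F; E-x>G; E-y>A; F-x>E; F-y>H; G-x>G; G-y>I; H-x>H; H-y>J; I-x>B; I-y>J; J-x>J; J-y>H

Handle the two conditions separately and then intersect. One (2 states) tracks the count of `y`s modulo 2; the other (5 states) tracks whether and how much of `xxyy` has been seen. Each combined state is a pair, one component from each; accept when both components accept.
With 10 states:
       x  y 
>  A   B  C 
   B   D  C 
   C   E  A 
   D   D  F 
   E   G  A 
   F   E  H 
   G   G  I 
   H   H  J 
   I   B  J 
 * J   J  H 
(> = start, * = accepting)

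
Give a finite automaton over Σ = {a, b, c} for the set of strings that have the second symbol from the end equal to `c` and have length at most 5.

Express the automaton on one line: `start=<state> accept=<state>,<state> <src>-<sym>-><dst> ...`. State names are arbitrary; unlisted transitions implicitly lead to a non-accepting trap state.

start=q0 accept=q5,q6,q9,q10,q13,q14 q0-a->q1 q0-b->q1 q0-c->q2 q1-a->q3 q1-b->q3 q1-c->q4 q2-a->q5 q2-b->q5 q2-c->q6 q3-a->q7 q3-b->q7 q3-c->q8 q4-a->q9 q4-b->q9 q4-c->q10 q5-a->q7 q5-b->q7 q5-c->q8 q6-a->q9 q6-b->q9 q6-c->q10 q7-a->q11 q7-b->q11 q7-c->q12 q8-a->q13 q8-b->q13 q8-c->q14 q9-a->q11 q9-b->q11 q9-c->q12 q10-a->q13 q10-b->q13 q10-c->q14 q11-a->q11 q11-b->q11 q11-c->q11 q12-a->q13 q12-b->q13 q12-c->q13 q13-a->q11 q13-b->q11 q13-c->q11 q14-a->q13 q14-b->q13 q14-c->q13

Handle the two conditions separately and then intersect. The first has 13 states tracking the last 2 symbols read; the second has 7 states tracking the input length, saturating at 6. A product state is a pair (one from each), accepting exactly when both do. After merging equivalent states the machine shrinks.
15 states suffice.
          a    b    c  
>  q0     q1   q1   q2 
   q1     q3   q3   q4 
   q2     q5   q5   q6 
   q3     q7   q7   q8 
   q4     q9   q9  q10 
 * q5     q7   q7   q8 
 * q6     q9   q9  q10 
   q7    q11  q11  q12 
   q8    q13  q13  q14 
 * q9    q11  q11  q12 
 * q10   q13  q13  q14 
   q11   q11  q11  q11 
   q12   q13  q13  q13 
 * q13   q11  q11  q11 
 * q14   q13  q13  q13 
(> = start, * = accepting)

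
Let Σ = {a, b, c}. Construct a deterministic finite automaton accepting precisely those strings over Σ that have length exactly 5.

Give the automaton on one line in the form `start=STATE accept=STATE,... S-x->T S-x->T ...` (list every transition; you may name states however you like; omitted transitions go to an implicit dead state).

start=s0 accept=s5 s0-a->s1 s0-b->s1 s0-c->s1 s1-a->s2 s1-b->s2 s1-c->s2 s2-a->s3 s2-b->s3 s2-c->s3 s3-a->s4 s3-b->s4 s3-c->s4 s4-a->s5 s4-b->s5 s4-c->s5 s5-a->s6 s5-b->s6 s5-c->s6 s6-a->s6 s6-b->s6 s6-c->s6

Count input length up to 6: every symbol moves from s0 toward s6, which means 'more than 5' and absorbs. Accept from {s5}.
With 7 states:
        a   b   c  
>  s0   s1  s1  s1 
   s1   s2  s2  s2 
   s2   s3  s3  s3 
   s3   s4  s4  s4 
   s4   s5  s5  s5 
 * s5   s6  s6  s6 
   s6   s6  s6  s6 
(> = start, * = accepting)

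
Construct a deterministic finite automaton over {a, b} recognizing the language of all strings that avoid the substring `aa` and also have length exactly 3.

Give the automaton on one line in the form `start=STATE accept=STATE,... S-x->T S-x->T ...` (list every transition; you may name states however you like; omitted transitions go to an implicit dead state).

start=q0 accept=q6 q0-a->q1 q0-b->q2 q1-a->q3 q1-b->q4 q2-a->q5 q2-b->q4 q3-a->q3 q3-b->q3 q4-a->q6 q4-b->q6 q5-a->q3 q5-b->q6 q6-a->q3 q6-b->q3

Build one automaton per condition and run them in lockstep. The first has 3 states tracking partial matches of the forbidden pattern `aa`; the second has 5 states tracking the input length, saturating at 4. A product state is a pair (one from each), accepting exactly when both do. Minimizing collapses redundant product states.
A 7-state machine:
        a   b  
>  q0   q1  q2 
   q1   q3  q4 
   q2   q5  q4 
   q3   q3  q3 
   q4   q6  q6 
   q5   q3  q6 
 * q6   q3  q3 
(> = start, * = accepting)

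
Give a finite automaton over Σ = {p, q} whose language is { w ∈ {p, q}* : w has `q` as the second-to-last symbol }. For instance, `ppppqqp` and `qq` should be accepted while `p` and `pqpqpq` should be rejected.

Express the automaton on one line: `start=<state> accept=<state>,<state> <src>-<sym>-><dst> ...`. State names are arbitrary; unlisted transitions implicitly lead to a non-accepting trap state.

Because acceptance depends on a position counted from the end, the machine has to buffer the most recent 2 symbols. Make each state the string of the last up-to-2 symbols read; on input `x` shift the window left and append `x`. Accept when the buffered window has length 2 and begins with `q`.
A 7-state machine:
       p  q 
>  A   B  C 
   B   D  E 
   C   F  G 
   D   D  E 
   E   F  G 
 * F   D  E 
 * G   F  G 
(> = start, * = accepting)

start=A accept=F,G A-p->B A-q->C B-p->D B-q->E C-p->F C-q->G D-p->D D-q->E E-p->F E-q->G F-p->D F-q->E G-p->F G-q->G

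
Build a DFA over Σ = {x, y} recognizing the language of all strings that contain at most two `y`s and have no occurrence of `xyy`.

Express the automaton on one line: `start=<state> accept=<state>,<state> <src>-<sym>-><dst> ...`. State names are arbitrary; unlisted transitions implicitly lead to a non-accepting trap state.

start=A accept=A,B,C,D,E,F,H,I A-x->B A-y->C B-x->B B-y->D C-x->E C-y->F D-x->E D-y->G E-x->E E-y->H F-x->I F-y->J G-x->G G-y->K H-x->I H-y->K I-x->I I-y->L J-x->M J-y->J K-x->K K-y->K L-x->M L-y->K M-x->M M-y->L

Handle the two conditions separately and then intersect. One (4 states) tracks the count of `y`s, saturating at 3; the other (4 states) tracks partial matches of the forbidden pattern `xyy`. Each combined state is a pair, one component from each; accept when both components accept.
       x  y 
>* A   B  C 
 * B   B  D 
 * C   E  F 
 * D   E  G 
 * E   E  H 
 * F   I  J 
   G   G  K 
 * H   I  K 
 * I   I  L 
   J   M  J 
   K   K  K 
   L   M  K 
   M   M  L 
(> = start, * = accepting)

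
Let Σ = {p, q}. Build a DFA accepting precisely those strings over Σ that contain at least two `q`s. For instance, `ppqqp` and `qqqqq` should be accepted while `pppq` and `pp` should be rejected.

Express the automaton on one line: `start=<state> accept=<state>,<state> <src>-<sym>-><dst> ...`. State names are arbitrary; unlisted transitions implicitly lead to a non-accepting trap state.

start=A accept=C,D A-p->A A-q->B B-p->B B-q->C C-p->C C-q->D D-p->D D-q->D

Only the number of `q`s matters, and only up to 3. Make a chain A → B → C → D advanced by each `q` (with D absorbing); every other symbol self-loops. The accepting set is {C, D}.
4 states suffice.
       p  q 
>  A   A  B 
   B   B  C 
 * C   C  D 
 * D   D  D 
(> = start, * = accepting)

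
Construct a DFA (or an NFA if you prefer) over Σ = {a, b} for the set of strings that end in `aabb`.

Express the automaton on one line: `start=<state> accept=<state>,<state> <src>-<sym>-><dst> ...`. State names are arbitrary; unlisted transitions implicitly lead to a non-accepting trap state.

start=q0 accept=q4 q0-a->q1 q0-b->q0 q1-a->q2 q1-b->q0 q2-a->q2 q2-b->q3 q3-a->q1 q3-b->q4 q4-a->q1 q4-b->q0

Remember how much of `aabb` the current input suffix matches. State q0 means no match yet; q1 means the last symbol is `a`; q2 means the last 2 symbols are `aa`; q3 means the last 3 symbols are `aab`; q4 means the last 4 symbols are `aabb`. Only q4 accepts. On a mismatch, fall back to the longest proper suffix that is still a prefix of `aabb`.
        a   b  
>  q0   q1  q0 
   q1   q2  q0 
   q2   q2  q3 
   q3   q1  q4 
 * q4   q1  q0 
(> = start, * = accepting)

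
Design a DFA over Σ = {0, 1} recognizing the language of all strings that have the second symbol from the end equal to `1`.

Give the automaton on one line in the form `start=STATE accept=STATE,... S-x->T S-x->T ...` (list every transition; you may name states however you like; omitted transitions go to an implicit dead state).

A DFA must remember the last 2 symbols (since which symbol is second-to-last isn't known until the input ends). Use one state per possible window of the last ≤2 symbols; accept from those whose window starts with `1`.
        0   1  
>  s0   s1  s2 
   s1   s3  s4 
   s2   s5  s6 
   s3   s3  s4 
   s4   s5  s6 
 * s5   s3  s4 
 * s6   s5  s6 
(> = start, * = accepting)

start=s0 accept=s5,s6 s0-0->s1 s0-1->s2 s1-0->s3 s1-1->s4 s2-0->s5 s2-1->s6 s3-0->s3 s3-1->s4 s4-0->s5 s4-1->s6 s5-0->s3 s5-1->s4 s6-0->s5 s6-1->s6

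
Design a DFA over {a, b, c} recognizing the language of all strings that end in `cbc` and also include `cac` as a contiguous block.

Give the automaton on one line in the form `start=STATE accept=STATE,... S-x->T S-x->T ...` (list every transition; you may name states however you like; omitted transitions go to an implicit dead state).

start=S0 accept=S6 S0-a->S0 S0-b->S0 S0-c->S1 S1-a->S2 S1-b->S0 S1-c->S1 S2-a->S0 S2-b->S0 S2-c->S3 S3-a->S4 S3-b->S5 S3-c->S3 S4-a->S4 S4-b->S4 S4-c->S3 S5-a->S4 S5-b->S4 S5-c->S6 S6-a->S4 S6-b->S5 S6-c->S3

Run two small machines in parallel and take their product. One (4 states) tracks how much of the suffix `cbc` has currently been matched; the other (4 states) tracks whether and how much of `cac` has been seen. Each combined state is a pair, one component from each; accept when both components accept. Equivalent product states are then merged.
        a   b   c  
>  S0   S0  S0  S1 
   S1   S2  S0  S1 
   S2   S0  S0  S3 
   S3   S4  S5  S3 
   S4   S4  S4  S3 
   S5   S4  S4  S6 
 * S6   S4  S5  S3 
(> = start, * = accepting)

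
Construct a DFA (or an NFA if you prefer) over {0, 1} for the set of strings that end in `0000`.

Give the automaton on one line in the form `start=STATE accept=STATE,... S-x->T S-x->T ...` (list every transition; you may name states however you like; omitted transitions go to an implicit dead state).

Remember how much of `0000` the current input suffix matches. State s0 means no match yet; s1 means the last symbol is `0`; s2 means the last 2 symbols are `00`; s3 means the last 3 symbols are `000`; s4 means the last 4 symbols are `0000`. Only s4 accepts. On a mismatch, fall back to the longest proper suffix that is still a prefix of `0000`.
A 5-state machine:
        0   1  
>  s0   s1  s0 
   s1   s2  s0 
   s2   s3  s0 
   s3   s4  s0 
 * s4   s4  s0 
(> = start, * = accepting)

start=s0 accept=s4 s0-0->s1 s0-1->s0 s1-0->s2 s1-1->s0 s2-0->s3 s2-1->s0 s3-0->s4 s3-1->s0 s4-0->s4 s4-1->s0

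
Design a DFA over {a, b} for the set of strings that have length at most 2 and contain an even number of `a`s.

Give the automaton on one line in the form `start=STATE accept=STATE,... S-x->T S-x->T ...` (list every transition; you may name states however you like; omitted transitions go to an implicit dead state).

start=q0 accept=q0,q2,q3 q0-a->q1 q0-b->q2 q1-a->q3 q1-b->q4 q2-a->q4 q2-b->q3 q3-a->q4 q3-b->q4 q4-a->q4 q4-b->q4

Handle the two conditions separately and then intersect. One (4 states) tracks the input length, saturating at 3; the other (2 states) tracks the count of `a`s modulo 2. Each combined state is a pair, one component from each; accept when both components accept. Minimizing collapses redundant product states.
With 5 states:
        a   b  
>* q0   q1  q2 
   q1   q3  q4 
 * q2   q4  q3 
 * q3   q4  q4 
   q4   q4  q4 
(> = start, * = accepting)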